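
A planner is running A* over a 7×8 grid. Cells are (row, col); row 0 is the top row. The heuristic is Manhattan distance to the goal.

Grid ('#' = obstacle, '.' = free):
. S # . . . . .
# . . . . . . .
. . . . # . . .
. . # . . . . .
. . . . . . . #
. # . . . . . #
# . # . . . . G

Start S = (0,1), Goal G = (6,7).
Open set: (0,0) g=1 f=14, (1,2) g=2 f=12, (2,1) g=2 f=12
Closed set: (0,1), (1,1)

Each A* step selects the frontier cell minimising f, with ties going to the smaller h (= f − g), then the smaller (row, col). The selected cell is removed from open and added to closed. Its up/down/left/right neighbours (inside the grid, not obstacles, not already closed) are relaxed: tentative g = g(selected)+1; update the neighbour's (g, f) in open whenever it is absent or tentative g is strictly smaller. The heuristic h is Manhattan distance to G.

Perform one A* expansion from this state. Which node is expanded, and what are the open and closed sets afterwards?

step 1: expand (1,2) (f=12, h=10) → closed; open now [(0,0) g=1 f=14, (1,3) g=3 f=12, (2,1) g=2 f=12, (2,2) g=3 f=12]

expanded=(1,2); open=[(0,0) g=1 f=14, (1,3) g=3 f=12, (2,1) g=2 f=12, (2,2) g=3 f=12]; closed=[(0,1), (1,1), (1,2)]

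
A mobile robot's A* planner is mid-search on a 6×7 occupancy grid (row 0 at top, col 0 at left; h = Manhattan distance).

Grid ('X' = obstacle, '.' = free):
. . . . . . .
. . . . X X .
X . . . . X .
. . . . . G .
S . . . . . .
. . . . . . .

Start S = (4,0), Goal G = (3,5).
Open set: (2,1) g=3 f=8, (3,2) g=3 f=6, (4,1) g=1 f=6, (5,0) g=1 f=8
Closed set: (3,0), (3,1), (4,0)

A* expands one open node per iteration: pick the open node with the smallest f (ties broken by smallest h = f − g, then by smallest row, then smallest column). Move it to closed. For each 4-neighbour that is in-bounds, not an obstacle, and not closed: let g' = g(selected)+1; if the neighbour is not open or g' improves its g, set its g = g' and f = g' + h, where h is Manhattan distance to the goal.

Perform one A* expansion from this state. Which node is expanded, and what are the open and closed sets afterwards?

step 1: expand (3,2) (f=6, h=3) → closed; open now [(2,1) g=3 f=8, (2,2) g=4 f=8, (3,3) g=4 f=6, (4,1) g=1 f=6, (4,2) g=4 f=8, (5,0) g=1 f=8]

expanded=(3,2); open=[(2,1) g=3 f=8, (2,2) g=4 f=8, (3,3) g=4 f=6, (4,1) g=1 f=6, (4,2) g=4 f=8, (5,0) g=1 f=8]; closed=[(3,0), (3,1), (3,2), (4,0)]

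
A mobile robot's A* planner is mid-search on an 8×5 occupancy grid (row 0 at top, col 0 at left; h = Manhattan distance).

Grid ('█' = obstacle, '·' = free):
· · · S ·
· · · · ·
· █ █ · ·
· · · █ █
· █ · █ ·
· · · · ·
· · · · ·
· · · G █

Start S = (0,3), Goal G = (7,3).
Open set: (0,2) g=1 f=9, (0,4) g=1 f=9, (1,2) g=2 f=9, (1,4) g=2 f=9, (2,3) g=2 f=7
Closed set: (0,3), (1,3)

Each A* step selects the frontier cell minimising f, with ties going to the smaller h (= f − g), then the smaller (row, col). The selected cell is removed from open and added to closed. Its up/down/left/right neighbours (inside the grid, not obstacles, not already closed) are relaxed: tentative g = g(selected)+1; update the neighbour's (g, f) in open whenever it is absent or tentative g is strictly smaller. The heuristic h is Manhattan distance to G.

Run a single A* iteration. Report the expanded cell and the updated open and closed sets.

expanded=(2,3); open=[(0,2) g=1 f=9, (0,4) g=1 f=9, (1,2) g=2 f=9, (1,4) g=2 f=9, (2,4) g=3 f=9]; closed=[(0,3), (1,3), (2,3)]

step 1: expand (2,3) (f=7, h=5) → closed; open now [(0,2) g=1 f=9, (0,4) g=1 f=9, (1,2) g=2 f=9, (1,4) g=2 f=9, (2,4) g=3 f=9]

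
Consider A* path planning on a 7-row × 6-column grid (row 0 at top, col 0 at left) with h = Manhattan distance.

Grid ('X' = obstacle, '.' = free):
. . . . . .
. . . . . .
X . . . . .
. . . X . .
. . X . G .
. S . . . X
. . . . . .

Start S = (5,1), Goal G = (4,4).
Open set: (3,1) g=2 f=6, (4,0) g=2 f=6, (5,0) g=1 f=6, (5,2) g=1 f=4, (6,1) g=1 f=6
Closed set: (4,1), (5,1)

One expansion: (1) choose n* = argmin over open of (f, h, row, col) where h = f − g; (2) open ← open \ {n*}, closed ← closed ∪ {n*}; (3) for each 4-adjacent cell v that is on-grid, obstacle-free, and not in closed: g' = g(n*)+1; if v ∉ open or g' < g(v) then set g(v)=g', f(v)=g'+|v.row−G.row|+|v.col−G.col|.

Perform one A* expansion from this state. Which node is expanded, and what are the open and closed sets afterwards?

step 1: expand (5,2) (f=4, h=3) → closed; open now [(3,1) g=2 f=6, (4,0) g=2 f=6, (5,0) g=1 f=6, (5,3) g=2 f=4, (6,1) g=1 f=6, (6,2) g=2 f=6]

expanded=(5,2); open=[(3,1) g=2 f=6, (4,0) g=2 f=6, (5,0) g=1 f=6, (5,3) g=2 f=4, (6,1) g=1 f=6, (6,2) g=2 f=6]; closed=[(4,1), (5,1), (5,2)]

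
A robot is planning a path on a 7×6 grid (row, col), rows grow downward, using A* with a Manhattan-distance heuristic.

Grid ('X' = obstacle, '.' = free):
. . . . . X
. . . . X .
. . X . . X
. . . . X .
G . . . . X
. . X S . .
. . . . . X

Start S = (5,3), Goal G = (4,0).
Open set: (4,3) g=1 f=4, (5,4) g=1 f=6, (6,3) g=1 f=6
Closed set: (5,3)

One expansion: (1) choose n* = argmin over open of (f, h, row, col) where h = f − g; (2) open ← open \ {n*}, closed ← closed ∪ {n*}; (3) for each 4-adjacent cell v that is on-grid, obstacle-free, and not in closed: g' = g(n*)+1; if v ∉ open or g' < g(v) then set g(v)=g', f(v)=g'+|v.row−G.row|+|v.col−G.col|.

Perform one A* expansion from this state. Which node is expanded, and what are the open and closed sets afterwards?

step 1: expand (4,3) (f=4, h=3) → closed; open now [(3,3) g=2 f=6, (4,2) g=2 f=4, (4,4) g=2 f=6, (5,4) g=1 f=6, (6,3) g=1 f=6]

expanded=(4,3); open=[(3,3) g=2 f=6, (4,2) g=2 f=4, (4,4) g=2 f=6, (5,4) g=1 f=6, (6,3) g=1 f=6]; closed=[(4,3), (5,3)]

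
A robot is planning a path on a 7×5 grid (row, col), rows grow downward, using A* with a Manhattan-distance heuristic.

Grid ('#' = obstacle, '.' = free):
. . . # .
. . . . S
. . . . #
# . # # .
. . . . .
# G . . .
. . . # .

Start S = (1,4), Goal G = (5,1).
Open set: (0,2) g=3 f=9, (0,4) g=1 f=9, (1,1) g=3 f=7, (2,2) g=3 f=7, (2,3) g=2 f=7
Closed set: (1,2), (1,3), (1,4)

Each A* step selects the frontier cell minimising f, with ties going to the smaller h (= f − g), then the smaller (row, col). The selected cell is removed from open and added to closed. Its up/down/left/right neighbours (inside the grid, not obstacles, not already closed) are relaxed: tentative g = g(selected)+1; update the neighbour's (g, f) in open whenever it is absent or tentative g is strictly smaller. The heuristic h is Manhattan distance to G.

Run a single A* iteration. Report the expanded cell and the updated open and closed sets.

expanded=(1,1); open=[(0,1) g=4 f=9, (0,2) g=3 f=9, (0,4) g=1 f=9, (1,0) g=4 f=9, (2,1) g=4 f=7, (2,2) g=3 f=7, (2,3) g=2 f=7]; closed=[(1,1), (1,2), (1,3), (1,4)]

step 1: expand (1,1) (f=7, h=4) → closed; open now [(0,1) g=4 f=9, (0,2) g=3 f=9, (0,4) g=1 f=9, (1,0) g=4 f=9, (2,1) g=4 f=7, (2,2) g=3 f=7, (2,3) g=2 f=7]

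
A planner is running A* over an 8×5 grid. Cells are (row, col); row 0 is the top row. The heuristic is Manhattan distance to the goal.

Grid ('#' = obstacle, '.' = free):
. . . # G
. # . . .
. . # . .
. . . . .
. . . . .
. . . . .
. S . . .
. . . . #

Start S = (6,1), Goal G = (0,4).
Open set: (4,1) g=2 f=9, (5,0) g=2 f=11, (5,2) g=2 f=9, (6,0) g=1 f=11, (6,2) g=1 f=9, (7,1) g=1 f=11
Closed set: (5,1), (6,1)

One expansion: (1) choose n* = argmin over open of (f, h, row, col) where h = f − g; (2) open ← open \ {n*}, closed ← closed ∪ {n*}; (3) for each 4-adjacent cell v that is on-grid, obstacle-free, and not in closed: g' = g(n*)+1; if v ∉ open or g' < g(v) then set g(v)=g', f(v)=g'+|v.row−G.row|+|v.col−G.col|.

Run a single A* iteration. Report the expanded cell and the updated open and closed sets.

expanded=(4,1); open=[(3,1) g=3 f=9, (4,0) g=3 f=11, (4,2) g=3 f=9, (5,0) g=2 f=11, (5,2) g=2 f=9, (6,0) g=1 f=11, (6,2) g=1 f=9, (7,1) g=1 f=11]; closed=[(4,1), (5,1), (6,1)]

step 1: expand (4,1) (f=9, h=7) → closed; open now [(3,1) g=3 f=9, (4,0) g=3 f=11, (4,2) g=3 f=9, (5,0) g=2 f=11, (5,2) g=2 f=9, (6,0) g=1 f=11, (6,2) g=1 f=9, (7,1) g=1 f=11]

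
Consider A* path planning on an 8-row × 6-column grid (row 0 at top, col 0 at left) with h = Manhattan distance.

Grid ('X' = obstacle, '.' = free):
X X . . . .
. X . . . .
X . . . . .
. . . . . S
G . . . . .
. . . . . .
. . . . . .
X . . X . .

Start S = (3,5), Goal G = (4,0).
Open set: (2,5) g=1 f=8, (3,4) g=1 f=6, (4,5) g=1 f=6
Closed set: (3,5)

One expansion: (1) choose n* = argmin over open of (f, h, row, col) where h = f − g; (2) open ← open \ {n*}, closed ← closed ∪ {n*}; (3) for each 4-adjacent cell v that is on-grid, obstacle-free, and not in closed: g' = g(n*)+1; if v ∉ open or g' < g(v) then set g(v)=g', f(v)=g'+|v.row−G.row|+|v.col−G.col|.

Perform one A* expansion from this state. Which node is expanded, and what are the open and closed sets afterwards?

expanded=(3,4); open=[(2,4) g=2 f=8, (2,5) g=1 f=8, (3,3) g=2 f=6, (4,4) g=2 f=6, (4,5) g=1 f=6]; closed=[(3,4), (3,5)]

step 1: expand (3,4) (f=6, h=5) → closed; open now [(2,4) g=2 f=8, (2,5) g=1 f=8, (3,3) g=2 f=6, (4,4) g=2 f=6, (4,5) g=1 f=6]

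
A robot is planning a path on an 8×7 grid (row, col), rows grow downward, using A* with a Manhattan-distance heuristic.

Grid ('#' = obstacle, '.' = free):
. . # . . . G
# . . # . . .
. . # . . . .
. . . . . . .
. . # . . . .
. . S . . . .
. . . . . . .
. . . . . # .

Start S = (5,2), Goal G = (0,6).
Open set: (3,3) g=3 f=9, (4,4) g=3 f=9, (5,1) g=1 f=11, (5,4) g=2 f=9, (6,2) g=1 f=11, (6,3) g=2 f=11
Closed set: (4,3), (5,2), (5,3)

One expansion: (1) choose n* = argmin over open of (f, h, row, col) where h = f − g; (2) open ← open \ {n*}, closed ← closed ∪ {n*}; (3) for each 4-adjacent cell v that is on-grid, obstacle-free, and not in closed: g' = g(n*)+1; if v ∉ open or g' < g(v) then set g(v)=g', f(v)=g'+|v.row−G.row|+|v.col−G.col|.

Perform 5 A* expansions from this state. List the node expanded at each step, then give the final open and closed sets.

step 1: expand (3,3) (f=9, h=6) → closed; open now [(2,3) g=4 f=9, (3,2) g=4 f=11, (3,4) g=4 f=9, (4,4) g=3 f=9, (5,1) g=1 f=11, (5,4) g=2 f=9, (6,2) g=1 f=11, (6,3) g=2 f=11]
step 2: expand (2,3) (f=9, h=5) → closed; open now [(2,4) g=5 f=9, (3,2) g=4 f=11, (3,4) g=4 f=9, (4,4) g=3 f=9, (5,1) g=1 f=11, (5,4) g=2 f=9, (6,2) g=1 f=11, (6,3) g=2 f=11]
step 3: expand (2,4) (f=9, h=4) → closed; open now [(1,4) g=6 f=9, (2,5) g=6 f=9, (3,2) g=4 f=11, (3,4) g=4 f=9, (4,4) g=3 f=9, (5,1) g=1 f=11, (5,4) g=2 f=9, (6,2) g=1 f=11, (6,3) g=2 f=11]
step 4: expand (1,4) (f=9, h=3) → closed; open now [(0,4) g=7 f=9, (1,5) g=7 f=9, (2,5) g=6 f=9, (3,2) g=4 f=11, (3,4) g=4 f=9, (4,4) g=3 f=9, (5,1) g=1 f=11, (5,4) g=2 f=9, (6,2) g=1 f=11, (6,3) g=2 f=11]
step 5: expand (0,4) (f=9, h=2) → closed; open now [(0,3) g=8 f=11, (0,5) g=8 f=9, (1,5) g=7 f=9, (2,5) g=6 f=9, (3,2) g=4 f=11, (3,4) g=4 f=9, (4,4) g=3 f=9, (5,1) g=1 f=11, (5,4) g=2 f=9, (6,2) g=1 f=11, (6,3) g=2 f=11]

order=[(3,3) → (2,3) → (2,4) → (1,4) → (0,4)]; open=[(0,3) g=8 f=11, (0,5) g=8 f=9, (1,5) g=7 f=9, (2,5) g=6 f=9, (3,2) g=4 f=11, (3,4) g=4 f=9, (4,4) g=3 f=9, (5,1) g=1 f=11, (5,4) g=2 f=9, (6,2) g=1 f=11, (6,3) g=2 f=11]; closed=[(0,4), (1,4), (2,3), (2,4), (3,3), (4,3), (5,2), (5,3)]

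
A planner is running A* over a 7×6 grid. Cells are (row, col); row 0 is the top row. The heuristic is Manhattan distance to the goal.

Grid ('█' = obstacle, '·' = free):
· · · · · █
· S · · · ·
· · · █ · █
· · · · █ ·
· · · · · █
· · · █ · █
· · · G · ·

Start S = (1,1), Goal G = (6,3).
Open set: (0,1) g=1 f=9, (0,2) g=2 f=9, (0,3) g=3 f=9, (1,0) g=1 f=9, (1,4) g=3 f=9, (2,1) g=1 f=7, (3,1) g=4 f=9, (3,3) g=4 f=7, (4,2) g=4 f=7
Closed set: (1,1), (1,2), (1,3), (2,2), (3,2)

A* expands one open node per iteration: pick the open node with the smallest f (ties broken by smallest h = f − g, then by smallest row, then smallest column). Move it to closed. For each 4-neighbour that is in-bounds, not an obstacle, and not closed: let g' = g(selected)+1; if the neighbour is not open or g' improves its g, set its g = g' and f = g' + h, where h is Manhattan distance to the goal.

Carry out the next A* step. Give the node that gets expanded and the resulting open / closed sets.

step 1: expand (3,3) (f=7, h=3) → closed; open now [(0,1) g=1 f=9, (0,2) g=2 f=9, (0,3) g=3 f=9, (1,0) g=1 f=9, (1,4) g=3 f=9, (2,1) g=1 f=7, (3,1) g=4 f=9, (4,2) g=4 f=7, (4,3) g=5 f=7]

expanded=(3,3); open=[(0,1) g=1 f=9, (0,2) g=2 f=9, (0,3) g=3 f=9, (1,0) g=1 f=9, (1,4) g=3 f=9, (2,1) g=1 f=7, (3,1) g=4 f=9, (4,2) g=4 f=7, (4,3) g=5 f=7]; closed=[(1,1), (1,2), (1,3), (2,2), (3,2), (3,3)]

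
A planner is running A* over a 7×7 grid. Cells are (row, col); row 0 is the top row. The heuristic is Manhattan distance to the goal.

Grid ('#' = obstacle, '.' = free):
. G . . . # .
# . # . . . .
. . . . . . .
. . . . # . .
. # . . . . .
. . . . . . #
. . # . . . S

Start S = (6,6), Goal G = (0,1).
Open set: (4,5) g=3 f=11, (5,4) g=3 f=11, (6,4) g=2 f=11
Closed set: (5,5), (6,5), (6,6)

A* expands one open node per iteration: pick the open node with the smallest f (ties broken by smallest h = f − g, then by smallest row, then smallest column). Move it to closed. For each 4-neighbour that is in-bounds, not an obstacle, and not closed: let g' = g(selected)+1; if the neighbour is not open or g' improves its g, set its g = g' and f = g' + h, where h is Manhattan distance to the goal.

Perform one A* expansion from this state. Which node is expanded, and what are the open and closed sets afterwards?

step 1: expand (4,5) (f=11, h=8) → closed; open now [(3,5) g=4 f=11, (4,4) g=4 f=11, (4,6) g=4 f=13, (5,4) g=3 f=11, (6,4) g=2 f=11]

expanded=(4,5); open=[(3,5) g=4 f=11, (4,4) g=4 f=11, (4,6) g=4 f=13, (5,4) g=3 f=11, (6,4) g=2 f=11]; closed=[(4,5), (5,5), (6,5), (6,6)]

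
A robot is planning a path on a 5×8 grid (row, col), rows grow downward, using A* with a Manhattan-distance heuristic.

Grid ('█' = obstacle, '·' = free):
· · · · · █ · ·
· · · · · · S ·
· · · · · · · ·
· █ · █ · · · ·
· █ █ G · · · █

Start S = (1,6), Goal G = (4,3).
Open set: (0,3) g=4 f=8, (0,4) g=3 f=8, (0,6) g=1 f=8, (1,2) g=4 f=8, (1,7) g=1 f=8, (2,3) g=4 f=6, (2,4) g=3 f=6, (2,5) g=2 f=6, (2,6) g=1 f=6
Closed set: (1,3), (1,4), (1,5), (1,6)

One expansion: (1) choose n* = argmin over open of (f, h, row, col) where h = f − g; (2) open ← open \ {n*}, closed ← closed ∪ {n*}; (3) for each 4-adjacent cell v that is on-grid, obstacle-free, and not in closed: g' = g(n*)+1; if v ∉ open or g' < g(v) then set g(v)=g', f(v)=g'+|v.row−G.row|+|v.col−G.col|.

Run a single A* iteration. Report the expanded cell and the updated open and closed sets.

expanded=(2,3); open=[(0,3) g=4 f=8, (0,4) g=3 f=8, (0,6) g=1 f=8, (1,2) g=4 f=8, (1,7) g=1 f=8, (2,2) g=5 f=8, (2,4) g=3 f=6, (2,5) g=2 f=6, (2,6) g=1 f=6]; closed=[(1,3), (1,4), (1,5), (1,6), (2,3)]

step 1: expand (2,3) (f=6, h=2) → closed; open now [(0,3) g=4 f=8, (0,4) g=3 f=8, (0,6) g=1 f=8, (1,2) g=4 f=8, (1,7) g=1 f=8, (2,2) g=5 f=8, (2,4) g=3 f=6, (2,5) g=2 f=6, (2,6) g=1 f=6]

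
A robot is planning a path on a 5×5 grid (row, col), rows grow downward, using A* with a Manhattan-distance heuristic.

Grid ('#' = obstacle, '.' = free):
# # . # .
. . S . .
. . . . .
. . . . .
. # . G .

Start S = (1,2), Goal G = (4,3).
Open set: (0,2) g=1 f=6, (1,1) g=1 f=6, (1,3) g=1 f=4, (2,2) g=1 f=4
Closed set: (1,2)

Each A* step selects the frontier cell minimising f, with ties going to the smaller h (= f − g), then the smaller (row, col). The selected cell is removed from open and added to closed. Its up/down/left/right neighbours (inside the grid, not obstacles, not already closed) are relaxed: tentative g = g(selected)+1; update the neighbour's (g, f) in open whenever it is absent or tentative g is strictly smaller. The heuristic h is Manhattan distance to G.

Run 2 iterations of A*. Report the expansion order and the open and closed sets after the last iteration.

order=[(1,3) → (2,3)]; open=[(0,2) g=1 f=6, (1,1) g=1 f=6, (1,4) g=2 f=6, (2,2) g=1 f=4, (2,4) g=3 f=6, (3,3) g=3 f=4]; closed=[(1,2), (1,3), (2,3)]

step 1: expand (1,3) (f=4, h=3) → closed; open now [(0,2) g=1 f=6, (1,1) g=1 f=6, (1,4) g=2 f=6, (2,2) g=1 f=4, (2,3) g=2 f=4]
step 2: expand (2,3) (f=4, h=2) → closed; open now [(0,2) g=1 f=6, (1,1) g=1 f=6, (1,4) g=2 f=6, (2,2) g=1 f=4, (2,4) g=3 f=6, (3,3) g=3 f=4]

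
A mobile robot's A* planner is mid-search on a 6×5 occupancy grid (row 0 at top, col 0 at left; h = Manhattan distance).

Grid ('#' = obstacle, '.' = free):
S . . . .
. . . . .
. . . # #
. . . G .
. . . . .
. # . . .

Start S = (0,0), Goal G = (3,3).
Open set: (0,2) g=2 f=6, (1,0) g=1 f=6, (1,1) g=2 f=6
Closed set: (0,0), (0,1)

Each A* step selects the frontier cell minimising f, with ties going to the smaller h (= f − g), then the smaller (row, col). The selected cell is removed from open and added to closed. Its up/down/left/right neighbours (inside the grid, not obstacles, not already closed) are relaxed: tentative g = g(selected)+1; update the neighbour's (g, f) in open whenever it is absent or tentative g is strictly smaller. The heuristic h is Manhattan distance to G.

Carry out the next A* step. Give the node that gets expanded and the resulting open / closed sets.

step 1: expand (0,2) (f=6, h=4) → closed; open now [(0,3) g=3 f=6, (1,0) g=1 f=6, (1,1) g=2 f=6, (1,2) g=3 f=6]

expanded=(0,2); open=[(0,3) g=3 f=6, (1,0) g=1 f=6, (1,1) g=2 f=6, (1,2) g=3 f=6]; closed=[(0,0), (0,1), (0,2)]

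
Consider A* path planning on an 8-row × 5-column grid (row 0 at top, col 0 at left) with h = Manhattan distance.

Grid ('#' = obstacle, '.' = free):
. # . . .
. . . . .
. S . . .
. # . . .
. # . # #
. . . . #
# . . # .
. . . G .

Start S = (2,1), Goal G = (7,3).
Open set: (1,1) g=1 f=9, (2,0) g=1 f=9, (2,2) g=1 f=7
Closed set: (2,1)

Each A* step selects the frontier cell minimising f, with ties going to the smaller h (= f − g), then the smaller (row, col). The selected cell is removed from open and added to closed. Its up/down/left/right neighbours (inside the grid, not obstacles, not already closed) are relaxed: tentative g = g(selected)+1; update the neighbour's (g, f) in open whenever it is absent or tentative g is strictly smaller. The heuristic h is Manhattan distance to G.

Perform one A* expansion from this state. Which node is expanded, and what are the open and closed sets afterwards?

step 1: expand (2,2) (f=7, h=6) → closed; open now [(1,1) g=1 f=9, (1,2) g=2 f=9, (2,0) g=1 f=9, (2,3) g=2 f=7, (3,2) g=2 f=7]

expanded=(2,2); open=[(1,1) g=1 f=9, (1,2) g=2 f=9, (2,0) g=1 f=9, (2,3) g=2 f=7, (3,2) g=2 f=7]; closed=[(2,1), (2,2)]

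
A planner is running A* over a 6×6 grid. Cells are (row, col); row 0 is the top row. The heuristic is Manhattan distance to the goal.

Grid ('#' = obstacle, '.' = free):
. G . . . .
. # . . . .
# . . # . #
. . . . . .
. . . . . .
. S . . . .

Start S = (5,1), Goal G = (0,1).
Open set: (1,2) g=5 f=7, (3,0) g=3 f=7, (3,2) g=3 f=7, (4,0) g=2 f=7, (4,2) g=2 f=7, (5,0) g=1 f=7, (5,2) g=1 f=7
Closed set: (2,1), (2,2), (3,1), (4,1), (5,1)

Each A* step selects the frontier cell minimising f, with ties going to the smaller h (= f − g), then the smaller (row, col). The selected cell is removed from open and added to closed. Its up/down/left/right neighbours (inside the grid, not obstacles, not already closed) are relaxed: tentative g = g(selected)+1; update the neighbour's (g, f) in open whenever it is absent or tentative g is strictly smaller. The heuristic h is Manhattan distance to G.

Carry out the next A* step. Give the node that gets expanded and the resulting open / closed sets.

expanded=(1,2); open=[(0,2) g=6 f=7, (1,3) g=6 f=9, (3,0) g=3 f=7, (3,2) g=3 f=7, (4,0) g=2 f=7, (4,2) g=2 f=7, (5,0) g=1 f=7, (5,2) g=1 f=7]; closed=[(1,2), (2,1), (2,2), (3,1), (4,1), (5,1)]

step 1: expand (1,2) (f=7, h=2) → closed; open now [(0,2) g=6 f=7, (1,3) g=6 f=9, (3,0) g=3 f=7, (3,2) g=3 f=7, (4,0) g=2 f=7, (4,2) g=2 f=7, (5,0) g=1 f=7, (5,2) g=1 f=7]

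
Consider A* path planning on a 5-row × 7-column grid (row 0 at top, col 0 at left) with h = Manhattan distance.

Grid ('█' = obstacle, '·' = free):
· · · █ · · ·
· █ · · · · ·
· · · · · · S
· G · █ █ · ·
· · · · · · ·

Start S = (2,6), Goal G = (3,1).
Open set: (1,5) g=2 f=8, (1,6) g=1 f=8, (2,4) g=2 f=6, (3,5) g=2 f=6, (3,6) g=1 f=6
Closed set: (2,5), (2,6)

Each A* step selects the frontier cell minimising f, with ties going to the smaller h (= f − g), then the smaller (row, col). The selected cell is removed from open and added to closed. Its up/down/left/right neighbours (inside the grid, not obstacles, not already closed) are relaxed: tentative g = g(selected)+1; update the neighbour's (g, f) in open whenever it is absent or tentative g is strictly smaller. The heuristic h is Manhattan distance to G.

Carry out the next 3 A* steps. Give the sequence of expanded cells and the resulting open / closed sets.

step 1: expand (2,4) (f=6, h=4) → closed; open now [(1,4) g=3 f=8, (1,5) g=2 f=8, (1,6) g=1 f=8, (2,3) g=3 f=6, (3,5) g=2 f=6, (3,6) g=1 f=6]
step 2: expand (2,3) (f=6, h=3) → closed; open now [(1,3) g=4 f=8, (1,4) g=3 f=8, (1,5) g=2 f=8, (1,6) g=1 f=8, (2,2) g=4 f=6, (3,5) g=2 f=6, (3,6) g=1 f=6]
step 3: expand (2,2) (f=6, h=2) → closed; open now [(1,2) g=5 f=8, (1,3) g=4 f=8, (1,4) g=3 f=8, (1,5) g=2 f=8, (1,6) g=1 f=8, (2,1) g=5 f=6, (3,2) g=5 f=6, (3,5) g=2 f=6, (3,6) g=1 f=6]

order=[(2,4) → (2,3) → (2,2)]; open=[(1,2) g=5 f=8, (1,3) g=4 f=8, (1,4) g=3 f=8, (1,5) g=2 f=8, (1,6) g=1 f=8, (2,1) g=5 f=6, (3,2) g=5 f=6, (3,5) g=2 f=6, (3,6) g=1 f=6]; closed=[(2,2), (2,3), (2,4), (2,5), (2,6)]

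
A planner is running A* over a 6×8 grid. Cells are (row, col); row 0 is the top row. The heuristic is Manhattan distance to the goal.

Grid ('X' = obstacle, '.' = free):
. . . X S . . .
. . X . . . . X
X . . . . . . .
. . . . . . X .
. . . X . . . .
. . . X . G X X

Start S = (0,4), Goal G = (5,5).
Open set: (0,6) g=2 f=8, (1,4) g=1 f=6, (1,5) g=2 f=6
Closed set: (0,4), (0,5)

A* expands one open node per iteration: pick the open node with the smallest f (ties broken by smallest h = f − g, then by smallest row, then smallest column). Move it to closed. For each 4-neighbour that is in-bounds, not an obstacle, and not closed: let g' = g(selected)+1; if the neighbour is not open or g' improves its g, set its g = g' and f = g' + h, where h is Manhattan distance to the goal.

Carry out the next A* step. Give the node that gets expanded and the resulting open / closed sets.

step 1: expand (1,5) (f=6, h=4) → closed; open now [(0,6) g=2 f=8, (1,4) g=1 f=6, (1,6) g=3 f=8, (2,5) g=3 f=6]

expanded=(1,5); open=[(0,6) g=2 f=8, (1,4) g=1 f=6, (1,6) g=3 f=8, (2,5) g=3 f=6]; closed=[(0,4), (0,5), (1,5)]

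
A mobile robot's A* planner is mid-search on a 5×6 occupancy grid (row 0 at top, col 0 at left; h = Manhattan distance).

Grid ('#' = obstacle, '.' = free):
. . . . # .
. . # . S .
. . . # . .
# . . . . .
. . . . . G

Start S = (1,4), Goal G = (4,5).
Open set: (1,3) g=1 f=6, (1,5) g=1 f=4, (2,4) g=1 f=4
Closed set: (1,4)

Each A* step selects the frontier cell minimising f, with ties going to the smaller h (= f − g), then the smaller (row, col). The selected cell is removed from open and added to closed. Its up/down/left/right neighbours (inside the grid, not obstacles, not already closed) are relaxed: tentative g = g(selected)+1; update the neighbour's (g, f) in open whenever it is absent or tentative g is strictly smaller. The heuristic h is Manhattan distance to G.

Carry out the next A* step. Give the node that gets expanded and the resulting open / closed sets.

expanded=(1,5); open=[(0,5) g=2 f=6, (1,3) g=1 f=6, (2,4) g=1 f=4, (2,5) g=2 f=4]; closed=[(1,4), (1,5)]

step 1: expand (1,5) (f=4, h=3) → closed; open now [(0,5) g=2 f=6, (1,3) g=1 f=6, (2,4) g=1 f=4, (2,5) g=2 f=4]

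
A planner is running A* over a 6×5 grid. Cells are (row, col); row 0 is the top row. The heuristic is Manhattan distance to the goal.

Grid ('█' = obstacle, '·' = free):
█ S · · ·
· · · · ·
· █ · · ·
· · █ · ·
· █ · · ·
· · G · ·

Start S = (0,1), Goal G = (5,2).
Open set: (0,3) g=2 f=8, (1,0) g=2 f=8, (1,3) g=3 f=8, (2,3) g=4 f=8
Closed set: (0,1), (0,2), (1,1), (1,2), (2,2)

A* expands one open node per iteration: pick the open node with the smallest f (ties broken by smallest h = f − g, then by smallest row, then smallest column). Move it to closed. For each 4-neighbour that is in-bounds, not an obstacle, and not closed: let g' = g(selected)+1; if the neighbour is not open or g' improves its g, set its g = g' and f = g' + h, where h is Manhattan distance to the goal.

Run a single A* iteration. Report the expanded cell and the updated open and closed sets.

step 1: expand (2,3) (f=8, h=4) → closed; open now [(0,3) g=2 f=8, (1,0) g=2 f=8, (1,3) g=3 f=8, (2,4) g=5 f=10, (3,3) g=5 f=8]

expanded=(2,3); open=[(0,3) g=2 f=8, (1,0) g=2 f=8, (1,3) g=3 f=8, (2,4) g=5 f=10, (3,3) g=5 f=8]; closed=[(0,1), (0,2), (1,1), (1,2), (2,2), (2,3)]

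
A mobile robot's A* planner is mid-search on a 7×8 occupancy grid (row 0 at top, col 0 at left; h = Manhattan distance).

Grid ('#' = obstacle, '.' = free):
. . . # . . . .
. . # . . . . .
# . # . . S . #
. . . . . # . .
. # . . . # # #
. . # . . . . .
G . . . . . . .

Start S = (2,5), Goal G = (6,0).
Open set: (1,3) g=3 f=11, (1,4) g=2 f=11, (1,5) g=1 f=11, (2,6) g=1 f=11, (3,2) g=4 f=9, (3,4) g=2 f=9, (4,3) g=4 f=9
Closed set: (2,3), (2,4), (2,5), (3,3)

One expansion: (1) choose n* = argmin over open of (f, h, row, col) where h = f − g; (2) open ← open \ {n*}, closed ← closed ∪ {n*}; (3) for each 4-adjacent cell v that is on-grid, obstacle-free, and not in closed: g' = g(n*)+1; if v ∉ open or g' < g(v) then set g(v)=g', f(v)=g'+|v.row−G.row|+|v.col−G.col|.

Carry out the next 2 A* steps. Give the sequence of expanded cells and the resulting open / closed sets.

order=[(3,2) → (3,1)]; open=[(1,3) g=3 f=11, (1,4) g=2 f=11, (1,5) g=1 f=11, (2,1) g=6 f=11, (2,6) g=1 f=11, (3,0) g=6 f=9, (3,4) g=2 f=9, (4,2) g=5 f=9, (4,3) g=4 f=9]; closed=[(2,3), (2,4), (2,5), (3,1), (3,2), (3,3)]

step 1: expand (3,2) (f=9, h=5) → closed; open now [(1,3) g=3 f=11, (1,4) g=2 f=11, (1,5) g=1 f=11, (2,6) g=1 f=11, (3,1) g=5 f=9, (3,4) g=2 f=9, (4,2) g=5 f=9, (4,3) g=4 f=9]
step 2: expand (3,1) (f=9, h=4) → closed; open now [(1,3) g=3 f=11, (1,4) g=2 f=11, (1,5) g=1 f=11, (2,1) g=6 f=11, (2,6) g=1 f=11, (3,0) g=6 f=9, (3,4) g=2 f=9, (4,2) g=5 f=9, (4,3) g=4 f=9]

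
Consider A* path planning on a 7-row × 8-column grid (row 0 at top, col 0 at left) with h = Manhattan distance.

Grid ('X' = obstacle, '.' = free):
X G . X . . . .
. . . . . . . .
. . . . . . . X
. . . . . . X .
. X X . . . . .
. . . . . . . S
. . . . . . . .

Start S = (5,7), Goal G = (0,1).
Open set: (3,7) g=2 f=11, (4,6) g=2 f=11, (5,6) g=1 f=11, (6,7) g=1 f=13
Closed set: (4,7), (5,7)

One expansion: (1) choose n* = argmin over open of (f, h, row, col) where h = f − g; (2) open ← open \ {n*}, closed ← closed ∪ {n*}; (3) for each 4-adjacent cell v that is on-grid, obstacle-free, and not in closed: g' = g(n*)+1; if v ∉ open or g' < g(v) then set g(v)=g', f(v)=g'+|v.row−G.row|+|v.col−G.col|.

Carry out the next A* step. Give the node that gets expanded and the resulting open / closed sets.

step 1: expand (3,7) (f=11, h=9) → closed; open now [(4,6) g=2 f=11, (5,6) g=1 f=11, (6,7) g=1 f=13]

expanded=(3,7); open=[(4,6) g=2 f=11, (5,6) g=1 f=11, (6,7) g=1 f=13]; closed=[(3,7), (4,7), (5,7)]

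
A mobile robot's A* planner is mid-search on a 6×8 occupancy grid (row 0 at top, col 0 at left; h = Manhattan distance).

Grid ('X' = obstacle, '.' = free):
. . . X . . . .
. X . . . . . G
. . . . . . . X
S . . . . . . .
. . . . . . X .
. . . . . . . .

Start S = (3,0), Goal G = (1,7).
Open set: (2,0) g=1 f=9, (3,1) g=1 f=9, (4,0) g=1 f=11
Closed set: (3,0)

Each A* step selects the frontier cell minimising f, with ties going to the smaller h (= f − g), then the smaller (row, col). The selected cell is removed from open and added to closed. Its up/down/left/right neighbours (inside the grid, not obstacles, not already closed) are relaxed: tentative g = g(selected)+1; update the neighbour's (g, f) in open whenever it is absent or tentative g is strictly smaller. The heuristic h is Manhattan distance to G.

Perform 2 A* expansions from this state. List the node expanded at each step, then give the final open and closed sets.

step 1: expand (2,0) (f=9, h=8) → closed; open now [(1,0) g=2 f=9, (2,1) g=2 f=9, (3,1) g=1 f=9, (4,0) g=1 f=11]
step 2: expand (1,0) (f=9, h=7) → closed; open now [(0,0) g=3 f=11, (2,1) g=2 f=9, (3,1) g=1 f=9, (4,0) g=1 f=11]

order=[(2,0) → (1,0)]; open=[(0,0) g=3 f=11, (2,1) g=2 f=9, (3,1) g=1 f=9, (4,0) g=1 f=11]; closed=[(1,0), (2,0), (3,0)]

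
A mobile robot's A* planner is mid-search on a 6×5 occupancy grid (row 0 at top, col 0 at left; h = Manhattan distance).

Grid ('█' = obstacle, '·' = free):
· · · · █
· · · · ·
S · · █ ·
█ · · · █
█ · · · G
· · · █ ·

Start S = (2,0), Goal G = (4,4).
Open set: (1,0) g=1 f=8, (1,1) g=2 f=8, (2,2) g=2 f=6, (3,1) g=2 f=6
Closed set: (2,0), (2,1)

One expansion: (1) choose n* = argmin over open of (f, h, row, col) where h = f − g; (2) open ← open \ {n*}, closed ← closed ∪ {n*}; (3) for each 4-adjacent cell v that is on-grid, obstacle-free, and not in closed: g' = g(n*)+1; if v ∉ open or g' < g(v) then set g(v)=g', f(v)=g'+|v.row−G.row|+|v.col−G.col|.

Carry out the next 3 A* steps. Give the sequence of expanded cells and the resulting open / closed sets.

step 1: expand (2,2) (f=6, h=4) → closed; open now [(1,0) g=1 f=8, (1,1) g=2 f=8, (1,2) g=3 f=8, (3,1) g=2 f=6, (3,2) g=3 f=6]
step 2: expand (3,2) (f=6, h=3) → closed; open now [(1,0) g=1 f=8, (1,1) g=2 f=8, (1,2) g=3 f=8, (3,1) g=2 f=6, (3,3) g=4 f=6, (4,2) g=4 f=6]
step 3: expand (3,3) (f=6, h=2) → closed; open now [(1,0) g=1 f=8, (1,1) g=2 f=8, (1,2) g=3 f=8, (3,1) g=2 f=6, (4,2) g=4 f=6, (4,3) g=5 f=6]

order=[(2,2) → (3,2) → (3,3)]; open=[(1,0) g=1 f=8, (1,1) g=2 f=8, (1,2) g=3 f=8, (3,1) g=2 f=6, (4,2) g=4 f=6, (4,3) g=5 f=6]; closed=[(2,0), (2,1), (2,2), (3,2), (3,3)]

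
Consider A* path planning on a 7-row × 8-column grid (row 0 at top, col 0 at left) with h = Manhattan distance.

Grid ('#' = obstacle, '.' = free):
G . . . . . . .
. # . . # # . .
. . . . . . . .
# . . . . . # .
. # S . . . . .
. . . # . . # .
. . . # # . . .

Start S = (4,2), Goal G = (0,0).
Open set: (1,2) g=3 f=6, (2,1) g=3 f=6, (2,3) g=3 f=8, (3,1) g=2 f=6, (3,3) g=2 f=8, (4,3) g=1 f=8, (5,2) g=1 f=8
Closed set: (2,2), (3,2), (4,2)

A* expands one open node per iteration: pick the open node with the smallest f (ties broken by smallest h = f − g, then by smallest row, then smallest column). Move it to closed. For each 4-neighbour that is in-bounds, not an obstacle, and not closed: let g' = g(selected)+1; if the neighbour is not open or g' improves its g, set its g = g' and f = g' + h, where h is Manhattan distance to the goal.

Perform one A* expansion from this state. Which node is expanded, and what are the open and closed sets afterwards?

step 1: expand (1,2) (f=6, h=3) → closed; open now [(0,2) g=4 f=6, (1,3) g=4 f=8, (2,1) g=3 f=6, (2,3) g=3 f=8, (3,1) g=2 f=6, (3,3) g=2 f=8, (4,3) g=1 f=8, (5,2) g=1 f=8]

expanded=(1,2); open=[(0,2) g=4 f=6, (1,3) g=4 f=8, (2,1) g=3 f=6, (2,3) g=3 f=8, (3,1) g=2 f=6, (3,3) g=2 f=8, (4,3) g=1 f=8, (5,2) g=1 f=8]; closed=[(1,2), (2,2), (3,2), (4,2)]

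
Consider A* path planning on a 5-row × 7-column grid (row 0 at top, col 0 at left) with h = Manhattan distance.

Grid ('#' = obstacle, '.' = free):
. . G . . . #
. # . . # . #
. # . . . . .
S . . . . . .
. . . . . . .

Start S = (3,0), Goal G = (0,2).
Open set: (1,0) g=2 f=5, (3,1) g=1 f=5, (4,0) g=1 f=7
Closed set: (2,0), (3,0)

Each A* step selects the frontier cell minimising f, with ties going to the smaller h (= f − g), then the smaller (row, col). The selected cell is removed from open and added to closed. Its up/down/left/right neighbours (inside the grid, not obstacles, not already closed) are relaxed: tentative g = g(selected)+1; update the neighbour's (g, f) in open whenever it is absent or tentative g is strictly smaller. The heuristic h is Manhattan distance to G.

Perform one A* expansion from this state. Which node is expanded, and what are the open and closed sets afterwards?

expanded=(1,0); open=[(0,0) g=3 f=5, (3,1) g=1 f=5, (4,0) g=1 f=7]; closed=[(1,0), (2,0), (3,0)]

step 1: expand (1,0) (f=5, h=3) → closed; open now [(0,0) g=3 f=5, (3,1) g=1 f=5, (4,0) g=1 f=7]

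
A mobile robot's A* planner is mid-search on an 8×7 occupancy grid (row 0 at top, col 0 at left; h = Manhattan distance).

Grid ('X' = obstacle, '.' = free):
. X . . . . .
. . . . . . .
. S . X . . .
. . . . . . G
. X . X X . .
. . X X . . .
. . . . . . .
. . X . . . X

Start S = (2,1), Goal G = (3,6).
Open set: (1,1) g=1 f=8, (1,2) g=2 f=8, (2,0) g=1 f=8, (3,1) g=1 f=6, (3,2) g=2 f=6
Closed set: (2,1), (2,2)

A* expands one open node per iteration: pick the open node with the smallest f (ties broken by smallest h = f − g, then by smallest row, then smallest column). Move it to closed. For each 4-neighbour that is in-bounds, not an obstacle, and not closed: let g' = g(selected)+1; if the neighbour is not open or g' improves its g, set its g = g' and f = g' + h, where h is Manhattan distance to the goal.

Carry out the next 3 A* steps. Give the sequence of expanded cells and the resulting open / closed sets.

step 1: expand (3,2) (f=6, h=4) → closed; open now [(1,1) g=1 f=8, (1,2) g=2 f=8, (2,0) g=1 f=8, (3,1) g=1 f=6, (3,3) g=3 f=6, (4,2) g=3 f=8]
step 2: expand (3,3) (f=6, h=3) → closed; open now [(1,1) g=1 f=8, (1,2) g=2 f=8, (2,0) g=1 f=8, (3,1) g=1 f=6, (3,4) g=4 f=6, (4,2) g=3 f=8]
step 3: expand (3,4) (f=6, h=2) → closed; open now [(1,1) g=1 f=8, (1,2) g=2 f=8, (2,0) g=1 f=8, (2,4) g=5 f=8, (3,1) g=1 f=6, (3,5) g=5 f=6, (4,2) g=3 f=8]

order=[(3,2) → (3,3) → (3,4)]; open=[(1,1) g=1 f=8, (1,2) g=2 f=8, (2,0) g=1 f=8, (2,4) g=5 f=8, (3,1) g=1 f=6, (3,5) g=5 f=6, (4,2) g=3 f=8]; closed=[(2,1), (2,2), (3,2), (3,3), (3,4)]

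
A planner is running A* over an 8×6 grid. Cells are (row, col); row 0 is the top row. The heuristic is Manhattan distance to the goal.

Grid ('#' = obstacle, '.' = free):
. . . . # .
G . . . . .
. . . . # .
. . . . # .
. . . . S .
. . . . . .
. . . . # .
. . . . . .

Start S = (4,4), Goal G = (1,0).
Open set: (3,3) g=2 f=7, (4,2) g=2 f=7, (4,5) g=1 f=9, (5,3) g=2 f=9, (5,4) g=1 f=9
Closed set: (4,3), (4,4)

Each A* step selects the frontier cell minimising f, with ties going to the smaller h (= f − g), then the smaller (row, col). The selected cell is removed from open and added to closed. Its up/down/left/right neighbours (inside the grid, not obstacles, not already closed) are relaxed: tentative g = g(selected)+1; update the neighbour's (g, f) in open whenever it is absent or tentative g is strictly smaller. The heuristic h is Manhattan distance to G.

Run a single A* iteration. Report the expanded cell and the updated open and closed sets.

expanded=(3,3); open=[(2,3) g=3 f=7, (3,2) g=3 f=7, (4,2) g=2 f=7, (4,5) g=1 f=9, (5,3) g=2 f=9, (5,4) g=1 f=9]; closed=[(3,3), (4,3), (4,4)]

step 1: expand (3,3) (f=7, h=5) → closed; open now [(2,3) g=3 f=7, (3,2) g=3 f=7, (4,2) g=2 f=7, (4,5) g=1 f=9, (5,3) g=2 f=9, (5,4) g=1 f=9]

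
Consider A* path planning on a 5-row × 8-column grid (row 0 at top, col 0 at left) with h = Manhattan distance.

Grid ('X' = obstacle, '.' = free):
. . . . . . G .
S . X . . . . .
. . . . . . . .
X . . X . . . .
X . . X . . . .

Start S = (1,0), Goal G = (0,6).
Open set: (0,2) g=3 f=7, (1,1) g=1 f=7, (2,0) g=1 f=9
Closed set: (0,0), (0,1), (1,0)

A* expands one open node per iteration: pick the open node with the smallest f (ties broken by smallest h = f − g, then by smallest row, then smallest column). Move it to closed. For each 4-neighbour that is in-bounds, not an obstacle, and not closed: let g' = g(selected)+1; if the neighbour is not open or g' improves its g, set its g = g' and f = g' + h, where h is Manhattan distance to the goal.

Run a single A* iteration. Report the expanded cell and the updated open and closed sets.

expanded=(0,2); open=[(0,3) g=4 f=7, (1,1) g=1 f=7, (2,0) g=1 f=9]; closed=[(0,0), (0,1), (0,2), (1,0)]

step 1: expand (0,2) (f=7, h=4) → closed; open now [(0,3) g=4 f=7, (1,1) g=1 f=7, (2,0) g=1 f=9]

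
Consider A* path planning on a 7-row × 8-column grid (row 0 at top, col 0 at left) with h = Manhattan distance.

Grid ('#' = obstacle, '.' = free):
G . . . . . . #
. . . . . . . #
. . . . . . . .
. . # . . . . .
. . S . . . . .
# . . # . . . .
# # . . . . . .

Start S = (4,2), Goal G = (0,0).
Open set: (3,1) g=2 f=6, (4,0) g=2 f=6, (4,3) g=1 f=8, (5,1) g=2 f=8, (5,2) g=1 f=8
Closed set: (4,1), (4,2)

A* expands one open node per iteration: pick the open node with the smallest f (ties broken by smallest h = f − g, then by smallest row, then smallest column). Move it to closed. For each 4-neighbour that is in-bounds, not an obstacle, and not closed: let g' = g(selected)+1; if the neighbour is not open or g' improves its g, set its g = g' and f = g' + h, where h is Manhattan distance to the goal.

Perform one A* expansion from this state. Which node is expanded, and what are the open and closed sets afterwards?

step 1: expand (3,1) (f=6, h=4) → closed; open now [(2,1) g=3 f=6, (3,0) g=3 f=6, (4,0) g=2 f=6, (4,3) g=1 f=8, (5,1) g=2 f=8, (5,2) g=1 f=8]

expanded=(3,1); open=[(2,1) g=3 f=6, (3,0) g=3 f=6, (4,0) g=2 f=6, (4,3) g=1 f=8, (5,1) g=2 f=8, (5,2) g=1 f=8]; closed=[(3,1), (4,1), (4,2)]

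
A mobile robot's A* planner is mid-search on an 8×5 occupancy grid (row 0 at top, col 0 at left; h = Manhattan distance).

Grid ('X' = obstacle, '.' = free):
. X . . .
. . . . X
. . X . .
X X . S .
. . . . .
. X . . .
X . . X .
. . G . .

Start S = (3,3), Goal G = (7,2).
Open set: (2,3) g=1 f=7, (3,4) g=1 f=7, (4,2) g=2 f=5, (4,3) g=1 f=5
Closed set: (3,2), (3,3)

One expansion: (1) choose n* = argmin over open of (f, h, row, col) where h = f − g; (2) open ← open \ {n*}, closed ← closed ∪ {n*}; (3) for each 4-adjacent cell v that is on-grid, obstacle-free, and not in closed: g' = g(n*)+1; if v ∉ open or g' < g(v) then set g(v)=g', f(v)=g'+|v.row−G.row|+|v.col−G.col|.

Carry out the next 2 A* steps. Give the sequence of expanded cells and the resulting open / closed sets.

order=[(4,2) → (5,2)]; open=[(2,3) g=1 f=7, (3,4) g=1 f=7, (4,1) g=3 f=7, (4,3) g=1 f=5, (5,3) g=4 f=7, (6,2) g=4 f=5]; closed=[(3,2), (3,3), (4,2), (5,2)]

step 1: expand (4,2) (f=5, h=3) → closed; open now [(2,3) g=1 f=7, (3,4) g=1 f=7, (4,1) g=3 f=7, (4,3) g=1 f=5, (5,2) g=3 f=5]
step 2: expand (5,2) (f=5, h=2) → closed; open now [(2,3) g=1 f=7, (3,4) g=1 f=7, (4,1) g=3 f=7, (4,3) g=1 f=5, (5,3) g=4 f=7, (6,2) g=4 f=5]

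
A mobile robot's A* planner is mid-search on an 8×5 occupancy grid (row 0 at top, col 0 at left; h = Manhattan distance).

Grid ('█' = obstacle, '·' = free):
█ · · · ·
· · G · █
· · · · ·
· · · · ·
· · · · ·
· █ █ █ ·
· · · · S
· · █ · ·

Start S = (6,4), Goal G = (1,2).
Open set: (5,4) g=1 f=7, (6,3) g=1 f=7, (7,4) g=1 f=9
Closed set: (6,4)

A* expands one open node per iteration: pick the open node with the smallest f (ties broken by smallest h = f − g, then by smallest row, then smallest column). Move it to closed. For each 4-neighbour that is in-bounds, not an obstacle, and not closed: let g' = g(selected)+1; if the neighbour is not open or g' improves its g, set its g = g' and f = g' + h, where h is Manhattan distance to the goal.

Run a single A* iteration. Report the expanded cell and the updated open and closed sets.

step 1: expand (5,4) (f=7, h=6) → closed; open now [(4,4) g=2 f=7, (6,3) g=1 f=7, (7,4) g=1 f=9]

expanded=(5,4); open=[(4,4) g=2 f=7, (6,3) g=1 f=7, (7,4) g=1 f=9]; closed=[(5,4), (6,4)]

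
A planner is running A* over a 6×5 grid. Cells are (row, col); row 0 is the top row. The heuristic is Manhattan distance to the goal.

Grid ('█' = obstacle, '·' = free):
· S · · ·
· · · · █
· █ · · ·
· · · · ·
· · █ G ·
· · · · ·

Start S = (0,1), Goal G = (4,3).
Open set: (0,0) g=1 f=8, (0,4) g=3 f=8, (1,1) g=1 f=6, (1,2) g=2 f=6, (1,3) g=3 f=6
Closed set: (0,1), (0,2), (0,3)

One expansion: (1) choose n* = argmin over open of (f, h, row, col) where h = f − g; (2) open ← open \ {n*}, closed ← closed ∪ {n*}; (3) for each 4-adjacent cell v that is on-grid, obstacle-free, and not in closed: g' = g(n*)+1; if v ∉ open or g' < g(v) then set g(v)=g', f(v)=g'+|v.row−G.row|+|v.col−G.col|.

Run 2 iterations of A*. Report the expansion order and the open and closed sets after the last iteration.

order=[(1,3) → (2,3)]; open=[(0,0) g=1 f=8, (0,4) g=3 f=8, (1,1) g=1 f=6, (1,2) g=2 f=6, (2,2) g=5 f=8, (2,4) g=5 f=8, (3,3) g=5 f=6]; closed=[(0,1), (0,2), (0,3), (1,3), (2,3)]

step 1: expand (1,3) (f=6, h=3) → closed; open now [(0,0) g=1 f=8, (0,4) g=3 f=8, (1,1) g=1 f=6, (1,2) g=2 f=6, (2,3) g=4 f=6]
step 2: expand (2,3) (f=6, h=2) → closed; open now [(0,0) g=1 f=8, (0,4) g=3 f=8, (1,1) g=1 f=6, (1,2) g=2 f=6, (2,2) g=5 f=8, (2,4) g=5 f=8, (3,3) g=5 f=6]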